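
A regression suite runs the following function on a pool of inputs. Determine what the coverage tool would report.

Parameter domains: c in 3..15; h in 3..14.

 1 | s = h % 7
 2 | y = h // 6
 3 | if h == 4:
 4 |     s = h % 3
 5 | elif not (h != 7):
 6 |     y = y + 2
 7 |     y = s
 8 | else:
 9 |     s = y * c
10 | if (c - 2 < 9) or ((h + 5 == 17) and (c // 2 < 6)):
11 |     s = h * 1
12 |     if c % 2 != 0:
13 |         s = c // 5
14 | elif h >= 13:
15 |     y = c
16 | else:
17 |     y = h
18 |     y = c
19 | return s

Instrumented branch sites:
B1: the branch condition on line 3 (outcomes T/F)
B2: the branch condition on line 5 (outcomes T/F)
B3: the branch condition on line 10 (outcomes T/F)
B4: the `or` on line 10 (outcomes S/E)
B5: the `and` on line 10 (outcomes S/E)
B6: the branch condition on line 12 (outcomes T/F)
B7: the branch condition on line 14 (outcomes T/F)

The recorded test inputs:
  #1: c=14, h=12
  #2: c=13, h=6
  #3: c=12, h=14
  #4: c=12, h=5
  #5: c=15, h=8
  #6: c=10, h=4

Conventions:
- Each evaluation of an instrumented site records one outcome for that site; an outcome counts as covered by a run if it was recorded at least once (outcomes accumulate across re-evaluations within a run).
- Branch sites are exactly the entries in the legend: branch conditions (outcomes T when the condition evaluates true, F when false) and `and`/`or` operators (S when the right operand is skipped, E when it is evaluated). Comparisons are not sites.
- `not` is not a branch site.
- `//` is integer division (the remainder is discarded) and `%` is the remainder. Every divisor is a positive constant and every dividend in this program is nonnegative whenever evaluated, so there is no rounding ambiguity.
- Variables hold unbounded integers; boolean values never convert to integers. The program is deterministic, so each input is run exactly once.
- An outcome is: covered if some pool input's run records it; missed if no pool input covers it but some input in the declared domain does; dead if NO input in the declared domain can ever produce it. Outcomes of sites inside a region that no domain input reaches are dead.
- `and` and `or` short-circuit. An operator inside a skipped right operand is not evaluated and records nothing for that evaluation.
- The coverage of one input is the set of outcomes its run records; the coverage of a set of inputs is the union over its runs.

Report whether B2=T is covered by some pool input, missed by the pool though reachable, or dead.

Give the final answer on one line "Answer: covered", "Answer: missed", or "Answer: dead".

no pool input records B2=T
but domain input (c=3, h=7) does record it -> reachable, so missed

Answer: missed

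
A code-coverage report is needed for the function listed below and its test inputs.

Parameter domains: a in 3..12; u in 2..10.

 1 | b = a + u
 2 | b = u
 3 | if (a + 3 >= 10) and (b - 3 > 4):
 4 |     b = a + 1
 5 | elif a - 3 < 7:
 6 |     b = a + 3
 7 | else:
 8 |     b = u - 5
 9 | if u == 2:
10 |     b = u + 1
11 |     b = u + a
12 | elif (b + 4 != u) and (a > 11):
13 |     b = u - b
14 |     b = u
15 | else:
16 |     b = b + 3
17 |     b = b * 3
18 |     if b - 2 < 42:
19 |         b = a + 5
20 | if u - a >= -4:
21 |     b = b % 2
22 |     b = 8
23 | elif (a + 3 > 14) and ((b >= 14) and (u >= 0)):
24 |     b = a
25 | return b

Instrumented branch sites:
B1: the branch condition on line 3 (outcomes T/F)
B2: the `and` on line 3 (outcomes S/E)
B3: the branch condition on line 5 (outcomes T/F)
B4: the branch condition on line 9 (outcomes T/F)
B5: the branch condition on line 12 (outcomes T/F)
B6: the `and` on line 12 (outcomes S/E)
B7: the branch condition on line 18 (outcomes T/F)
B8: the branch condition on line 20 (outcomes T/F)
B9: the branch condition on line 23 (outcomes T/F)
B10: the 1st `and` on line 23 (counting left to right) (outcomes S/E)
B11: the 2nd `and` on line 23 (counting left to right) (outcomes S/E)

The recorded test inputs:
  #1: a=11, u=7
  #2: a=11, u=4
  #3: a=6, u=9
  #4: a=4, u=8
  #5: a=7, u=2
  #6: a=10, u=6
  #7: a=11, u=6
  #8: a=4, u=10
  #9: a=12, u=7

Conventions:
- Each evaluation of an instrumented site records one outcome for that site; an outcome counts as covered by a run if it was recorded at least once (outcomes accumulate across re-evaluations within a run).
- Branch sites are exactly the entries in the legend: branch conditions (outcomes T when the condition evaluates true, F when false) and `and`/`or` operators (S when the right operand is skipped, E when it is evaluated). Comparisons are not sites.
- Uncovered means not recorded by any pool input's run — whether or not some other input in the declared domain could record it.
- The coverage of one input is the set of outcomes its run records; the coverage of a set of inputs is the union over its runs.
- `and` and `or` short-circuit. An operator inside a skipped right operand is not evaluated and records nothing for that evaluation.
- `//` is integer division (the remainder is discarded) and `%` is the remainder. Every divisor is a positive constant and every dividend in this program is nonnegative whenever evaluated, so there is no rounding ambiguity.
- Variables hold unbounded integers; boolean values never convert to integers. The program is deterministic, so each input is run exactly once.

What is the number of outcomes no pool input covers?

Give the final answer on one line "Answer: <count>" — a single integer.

input #1 (a=11, u=7): covers B1=F, B2=E, B3=F, B4=F, B5=F, B6=E, B7=T, B8=T
input #2 (a=11, u=4): covers B1=F, B2=E, B3=F, B4=F, B5=F, B6=E, B7=T, B8=F, B9=F, B10=S
input #3 (a=6, u=9): covers B1=F, B2=S, B3=T, B4=F, B5=F, B6=E, B7=T, B8=T
input #4 (a=4, u=8): covers B1=F, B2=S, B3=T, B4=F, B5=F, B6=E, B7=T, B8=T
input #5 (a=7, u=2): covers B1=F, B2=E, B3=T, B4=T, B8=F, B9=F, B10=S
input #6 (a=10, u=6): covers B1=F, B2=E, B3=F, B4=F, B5=F, B6=E, B7=T, B8=T
input #7 (a=11, u=6): covers B1=F, B2=E, B3=F, B4=F, B5=F, B6=E, B7=T, B8=F, B9=F, B10=S
input #8 (a=4, u=10): covers B1=F, B2=S, B3=T, B4=F, B5=F, B6=E, B7=T, B8=T
input #9 (a=12, u=7): covers B1=F, B2=E, B3=F, B4=F, B5=T, B6=E, B8=F, B9=F, B10=E, B11=S
union over the pool: B1=F, B2=S, B2=E, B3=T, B3=F, B4=T, B4=F, B5=T, B5=F, B6=E, B7=T, B8=T, B8=F, B9=F, B10=S, B10=E, B11=S
uncovered (5 of 22): B1=T, B6=S, B7=F, B9=T, B11=E

Answer: 5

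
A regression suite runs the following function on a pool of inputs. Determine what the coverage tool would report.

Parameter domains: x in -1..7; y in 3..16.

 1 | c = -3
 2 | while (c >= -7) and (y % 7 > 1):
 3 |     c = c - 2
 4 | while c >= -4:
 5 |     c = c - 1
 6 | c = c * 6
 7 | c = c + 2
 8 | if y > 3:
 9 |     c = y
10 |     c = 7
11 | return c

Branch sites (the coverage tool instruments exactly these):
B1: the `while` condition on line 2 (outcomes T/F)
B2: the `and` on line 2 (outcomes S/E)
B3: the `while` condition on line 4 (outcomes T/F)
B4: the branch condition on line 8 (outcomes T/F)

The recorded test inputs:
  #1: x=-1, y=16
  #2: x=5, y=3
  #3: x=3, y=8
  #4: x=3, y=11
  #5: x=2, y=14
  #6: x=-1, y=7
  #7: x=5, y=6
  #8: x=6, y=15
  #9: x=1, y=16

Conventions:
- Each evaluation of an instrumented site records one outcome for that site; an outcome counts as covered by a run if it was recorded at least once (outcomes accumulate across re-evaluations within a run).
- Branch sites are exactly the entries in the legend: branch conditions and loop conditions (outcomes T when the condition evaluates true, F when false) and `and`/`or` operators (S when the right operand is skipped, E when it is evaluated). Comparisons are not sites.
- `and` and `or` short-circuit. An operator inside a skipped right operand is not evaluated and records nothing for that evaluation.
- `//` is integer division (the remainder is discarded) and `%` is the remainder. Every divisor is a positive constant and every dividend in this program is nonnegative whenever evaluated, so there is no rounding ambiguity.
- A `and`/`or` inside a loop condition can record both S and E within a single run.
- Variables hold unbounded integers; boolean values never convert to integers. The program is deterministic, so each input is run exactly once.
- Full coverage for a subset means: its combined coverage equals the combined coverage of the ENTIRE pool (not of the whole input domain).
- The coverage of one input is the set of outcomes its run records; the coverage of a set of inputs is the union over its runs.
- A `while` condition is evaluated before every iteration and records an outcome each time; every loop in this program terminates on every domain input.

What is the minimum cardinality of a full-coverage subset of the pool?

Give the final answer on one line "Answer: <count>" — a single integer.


#1 (x=-1, y=16) -> B2->E, B1->T, B2->E, B1->T, B2->E, B1->T, B2->S, B1->F, B3->F, B4->T; covered: B1=T, B1=F, B2=S, B2=E, B3=F, B4=T
#2 (x=5, y=3) -> B2->E, B1->T, B2->E, B1->T, B2->E, B1->T, B2->S, B1->F, B3->F, B4->F; covered: B1=T, B1=F, B2=S, B2=E, B3=F, B4=F
#3 (x=3, y=8) -> B2->E, B1->F, B3->T, B3->T, B3->F, B4->T; covered: B1=F, B2=E, B3=T, B3=F, B4=T
#4 (x=3, y=11) -> B2->E, B1->T, B2->E, B1->T, B2->E, B1->T, B2->S, B1->F, B3->F, B4->T; covered: B1=T, B1=F, B2=S, B2=E, B3=F, B4=T
#5 (x=2, y=14) -> B2->E, B1->F, B3->T, B3->T, B3->F, B4->T; covered: B1=F, B2=E, B3=T, B3=F, B4=T
#6 (x=-1, y=7) -> B2->E, B1->F, B3->T, B3->T, B3->F, B4->T; covered: B1=F, B2=E, B3=T, B3=F, B4=T
#7 (x=5, y=6) -> B2->E, B1->T, B2->E, B1->T, B2->E, B1->T, B2->S, B1->F, B3->F, B4->T; covered: B1=T, B1=F, B2=S, B2=E, B3=F, B4=T
#8 (x=6, y=15) -> B2->E, B1->F, B3->T, B3->T, B3->F, B4->T; covered: B1=F, B2=E, B3=T, B3=F, B4=T
#9 (x=1, y=16) -> B2->E, B1->T, B2->E, B1->T, B2->E, B1->T, B2->S, B1->F, B3->F, B4->T; covered: B1=T, B1=F, B2=S, B2=E, B3=F, B4=T
union over all inputs: B1=T, B1=F, B2=S, B2=E, B3=T, B3=F, B4=T, B4=F (8 outcomes)
size 1 is not enough: best union over all size-1 subsets is 6/8
inputs {2, 3} (size 2) cover everything; no size-2 subset with a lexicographically smaller index list covers all 8
Answer: 2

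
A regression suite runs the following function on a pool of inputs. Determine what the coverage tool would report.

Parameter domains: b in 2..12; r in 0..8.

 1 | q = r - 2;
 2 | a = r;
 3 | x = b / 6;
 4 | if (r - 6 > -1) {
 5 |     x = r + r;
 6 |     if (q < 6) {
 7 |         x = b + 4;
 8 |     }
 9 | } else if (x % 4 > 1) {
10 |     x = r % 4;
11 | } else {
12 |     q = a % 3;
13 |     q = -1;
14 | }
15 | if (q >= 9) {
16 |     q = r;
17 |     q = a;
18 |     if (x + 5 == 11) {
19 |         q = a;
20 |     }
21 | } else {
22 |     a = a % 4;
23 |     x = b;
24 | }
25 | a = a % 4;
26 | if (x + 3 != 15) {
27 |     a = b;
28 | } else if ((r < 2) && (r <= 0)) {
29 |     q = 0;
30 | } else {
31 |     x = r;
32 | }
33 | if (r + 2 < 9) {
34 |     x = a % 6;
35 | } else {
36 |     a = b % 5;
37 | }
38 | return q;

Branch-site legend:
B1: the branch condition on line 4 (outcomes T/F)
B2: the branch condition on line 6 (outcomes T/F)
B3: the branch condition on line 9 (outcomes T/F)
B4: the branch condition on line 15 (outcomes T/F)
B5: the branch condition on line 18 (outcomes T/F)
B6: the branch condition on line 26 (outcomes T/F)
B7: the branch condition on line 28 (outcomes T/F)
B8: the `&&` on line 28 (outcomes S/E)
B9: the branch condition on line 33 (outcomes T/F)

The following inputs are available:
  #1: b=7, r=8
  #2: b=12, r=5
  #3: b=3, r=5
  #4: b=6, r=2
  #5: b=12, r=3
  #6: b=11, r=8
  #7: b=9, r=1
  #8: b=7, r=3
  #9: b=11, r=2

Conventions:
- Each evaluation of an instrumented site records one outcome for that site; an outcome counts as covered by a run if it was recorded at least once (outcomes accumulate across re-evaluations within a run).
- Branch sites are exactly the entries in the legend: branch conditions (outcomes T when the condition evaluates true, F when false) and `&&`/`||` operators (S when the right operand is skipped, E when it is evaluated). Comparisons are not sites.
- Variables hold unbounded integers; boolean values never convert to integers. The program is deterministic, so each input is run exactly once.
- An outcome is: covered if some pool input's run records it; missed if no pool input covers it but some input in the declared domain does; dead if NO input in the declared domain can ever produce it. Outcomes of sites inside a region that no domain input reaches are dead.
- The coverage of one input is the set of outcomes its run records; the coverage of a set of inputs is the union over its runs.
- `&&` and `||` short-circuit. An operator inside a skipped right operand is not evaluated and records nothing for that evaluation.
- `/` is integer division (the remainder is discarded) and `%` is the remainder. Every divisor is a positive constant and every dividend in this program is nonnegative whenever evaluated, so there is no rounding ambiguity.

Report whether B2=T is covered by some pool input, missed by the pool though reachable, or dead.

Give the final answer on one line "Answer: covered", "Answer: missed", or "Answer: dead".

no pool input records B2=T
but domain input (b=2, r=6) does record it -> reachable, so missed

Answer: missed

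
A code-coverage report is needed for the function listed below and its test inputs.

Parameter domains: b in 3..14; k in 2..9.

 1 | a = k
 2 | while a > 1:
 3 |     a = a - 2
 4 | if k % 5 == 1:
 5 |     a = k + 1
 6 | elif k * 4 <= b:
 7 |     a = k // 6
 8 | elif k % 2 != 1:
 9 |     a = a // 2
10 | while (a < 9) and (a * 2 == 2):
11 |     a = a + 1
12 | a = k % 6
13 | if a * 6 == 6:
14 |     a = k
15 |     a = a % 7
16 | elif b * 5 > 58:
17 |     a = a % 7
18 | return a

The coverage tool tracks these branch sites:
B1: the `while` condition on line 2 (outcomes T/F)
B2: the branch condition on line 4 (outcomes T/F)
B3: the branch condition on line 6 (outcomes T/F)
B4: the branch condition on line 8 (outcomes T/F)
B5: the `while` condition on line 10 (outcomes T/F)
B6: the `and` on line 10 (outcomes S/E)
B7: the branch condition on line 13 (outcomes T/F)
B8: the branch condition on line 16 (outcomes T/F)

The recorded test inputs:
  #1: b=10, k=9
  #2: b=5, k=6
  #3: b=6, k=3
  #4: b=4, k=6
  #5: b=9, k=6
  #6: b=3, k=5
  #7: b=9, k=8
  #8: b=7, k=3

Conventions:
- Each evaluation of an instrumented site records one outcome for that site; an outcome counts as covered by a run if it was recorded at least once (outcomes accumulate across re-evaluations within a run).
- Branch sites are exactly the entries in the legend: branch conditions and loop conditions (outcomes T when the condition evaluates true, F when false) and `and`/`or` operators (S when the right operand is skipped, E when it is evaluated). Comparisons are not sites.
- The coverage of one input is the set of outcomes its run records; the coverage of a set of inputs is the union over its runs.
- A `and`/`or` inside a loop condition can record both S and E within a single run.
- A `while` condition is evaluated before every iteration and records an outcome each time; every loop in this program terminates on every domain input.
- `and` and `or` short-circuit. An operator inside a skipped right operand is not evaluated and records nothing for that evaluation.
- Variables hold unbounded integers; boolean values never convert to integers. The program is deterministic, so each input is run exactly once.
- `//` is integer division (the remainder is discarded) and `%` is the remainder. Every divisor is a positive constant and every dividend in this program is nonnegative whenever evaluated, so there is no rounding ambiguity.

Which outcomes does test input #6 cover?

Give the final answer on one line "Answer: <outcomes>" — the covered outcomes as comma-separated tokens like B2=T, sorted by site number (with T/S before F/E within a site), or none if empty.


Tracing the run of input #6 (b=3, k=5):
  B1->T, B1->T, B1->F, B2->F, B3->F, B4->F, B6->E, B5->T, B6->E, B5->F
  B7->F, B8->F
deduplicating events, the covered set is: B1=T, B1=F, B2=F, B3=F, B4=F, B5=T, B5=F, B6=E, B7=F, B8=F
Answer: B1=T, B1=F, B2=F, B3=F, B4=F, B5=T, B5=F, B6=E, B7=F, B8=F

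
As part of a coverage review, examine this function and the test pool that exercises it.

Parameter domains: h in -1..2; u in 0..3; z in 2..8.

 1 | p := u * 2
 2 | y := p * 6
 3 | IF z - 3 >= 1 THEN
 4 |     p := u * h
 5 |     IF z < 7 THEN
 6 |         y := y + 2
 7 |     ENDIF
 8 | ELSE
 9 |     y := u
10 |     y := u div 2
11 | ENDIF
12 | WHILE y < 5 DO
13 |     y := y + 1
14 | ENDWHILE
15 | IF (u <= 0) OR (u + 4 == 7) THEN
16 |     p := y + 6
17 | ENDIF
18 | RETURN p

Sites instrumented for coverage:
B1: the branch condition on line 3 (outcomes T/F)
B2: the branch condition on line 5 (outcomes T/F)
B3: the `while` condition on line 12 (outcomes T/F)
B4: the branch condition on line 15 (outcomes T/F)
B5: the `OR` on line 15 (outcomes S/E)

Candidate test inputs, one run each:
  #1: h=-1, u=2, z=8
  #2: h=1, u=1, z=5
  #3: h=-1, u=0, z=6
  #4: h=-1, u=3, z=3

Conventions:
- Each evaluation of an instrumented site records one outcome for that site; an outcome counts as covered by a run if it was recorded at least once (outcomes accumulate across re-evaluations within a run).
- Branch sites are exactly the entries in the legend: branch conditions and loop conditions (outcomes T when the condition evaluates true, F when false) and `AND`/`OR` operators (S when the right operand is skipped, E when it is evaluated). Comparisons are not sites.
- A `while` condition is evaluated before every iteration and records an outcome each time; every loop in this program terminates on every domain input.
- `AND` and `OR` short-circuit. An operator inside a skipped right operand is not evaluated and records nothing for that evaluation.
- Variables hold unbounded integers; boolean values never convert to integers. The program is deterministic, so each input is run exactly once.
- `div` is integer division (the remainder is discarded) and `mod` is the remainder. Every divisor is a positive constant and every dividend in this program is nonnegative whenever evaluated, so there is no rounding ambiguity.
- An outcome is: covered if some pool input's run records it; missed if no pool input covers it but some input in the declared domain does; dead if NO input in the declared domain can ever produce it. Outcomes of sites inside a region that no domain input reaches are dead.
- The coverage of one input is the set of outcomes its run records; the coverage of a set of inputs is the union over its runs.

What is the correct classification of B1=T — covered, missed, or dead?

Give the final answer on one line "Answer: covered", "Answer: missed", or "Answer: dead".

B1=T is recorded by pool input(s) 1, 2, 3 -> covered

Answer: covered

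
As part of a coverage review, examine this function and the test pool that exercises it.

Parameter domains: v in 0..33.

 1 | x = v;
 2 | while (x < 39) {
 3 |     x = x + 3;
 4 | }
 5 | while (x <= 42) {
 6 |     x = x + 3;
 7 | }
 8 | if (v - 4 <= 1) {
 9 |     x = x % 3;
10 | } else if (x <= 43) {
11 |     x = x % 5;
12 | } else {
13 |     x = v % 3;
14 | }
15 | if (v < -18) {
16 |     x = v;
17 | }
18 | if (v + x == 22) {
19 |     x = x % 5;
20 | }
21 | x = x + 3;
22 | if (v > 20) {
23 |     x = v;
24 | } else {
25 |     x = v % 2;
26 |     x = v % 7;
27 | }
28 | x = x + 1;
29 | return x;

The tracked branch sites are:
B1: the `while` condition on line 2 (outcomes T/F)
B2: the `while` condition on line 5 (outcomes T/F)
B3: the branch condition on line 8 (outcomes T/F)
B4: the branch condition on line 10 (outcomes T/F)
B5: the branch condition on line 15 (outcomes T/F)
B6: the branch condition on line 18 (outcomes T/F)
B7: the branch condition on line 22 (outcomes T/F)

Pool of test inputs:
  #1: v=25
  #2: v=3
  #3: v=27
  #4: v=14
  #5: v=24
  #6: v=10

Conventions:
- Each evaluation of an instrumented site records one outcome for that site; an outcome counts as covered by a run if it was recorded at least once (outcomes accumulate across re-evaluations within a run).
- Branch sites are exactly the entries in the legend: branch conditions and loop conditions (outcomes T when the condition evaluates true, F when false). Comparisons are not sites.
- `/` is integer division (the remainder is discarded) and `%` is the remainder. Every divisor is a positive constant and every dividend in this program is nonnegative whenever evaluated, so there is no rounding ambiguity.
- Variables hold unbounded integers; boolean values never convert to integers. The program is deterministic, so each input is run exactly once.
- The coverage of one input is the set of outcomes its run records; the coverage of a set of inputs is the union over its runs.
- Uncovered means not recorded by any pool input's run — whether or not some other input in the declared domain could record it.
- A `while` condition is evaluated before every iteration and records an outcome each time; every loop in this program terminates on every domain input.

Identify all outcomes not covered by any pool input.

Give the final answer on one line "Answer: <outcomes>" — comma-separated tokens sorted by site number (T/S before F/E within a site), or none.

input #1 (v=25): events B1->T, B1->T, B1->T, B1->T, B1->T, B1->F, B2->T, B2->F, B3->F, B4->T, B5->F, B6->F, B7->T; covers B1=T, B1=F, B2=T, B2=F, B3=F, B4=T, B5=F, B6=F, B7=T
input #2 (v=3): events B1->T, B1->T, B1->T, B1->T, B1->T, B1->T, B1->T, B1->T, B1->T, B1->T, B1->T, B1->T, B1->F, B2->T, ...; covers B1=T, B1=F, B2=T, B2=F, B3=T, B5=F, B6=F, B7=F
input #3 (v=27): events B1->T, B1->T, B1->T, B1->T, B1->F, B2->T, B2->T, B2->F, B3->F, B4->F, B5->F, B6->F, B7->T; covers B1=T, B1=F, B2=T, B2=F, B3=F, B4=F, B5=F, B6=F, B7=T
input #4 (v=14): events B1->T, B1->T, B1->T, B1->T, B1->T, B1->T, B1->T, B1->T, B1->T, B1->F, B2->T, B2->F, B3->F, B4->F, ...; covers B1=T, B1=F, B2=T, B2=F, B3=F, B4=F, B5=F, B6=F, B7=F
input #5 (v=24): events B1->T, B1->T, B1->T, B1->T, B1->T, B1->F, B2->T, B2->T, B2->F, B3->F, B4->F, B5->F, B6->F, B7->T; covers B1=T, B1=F, B2=T, B2=F, B3=F, B4=F, B5=F, B6=F, B7=T
input #6 (v=10): events B1->T, B1->T, B1->T, B1->T, B1->T, B1->T, B1->T, B1->T, B1->T, B1->T, B1->F, B2->T, B2->F, B3->F, ...; covers B1=T, B1=F, B2=T, B2=F, B3=F, B4=T, B5=F, B6=F, B7=F
union over the pool: B1=T, B1=F, B2=T, B2=F, B3=T, B3=F, B4=T, B4=F, B5=F, B6=F, B7=T, B7=F
uncovered (2 of 14): B5=T, B6=T

Answer: B5=T, B6=T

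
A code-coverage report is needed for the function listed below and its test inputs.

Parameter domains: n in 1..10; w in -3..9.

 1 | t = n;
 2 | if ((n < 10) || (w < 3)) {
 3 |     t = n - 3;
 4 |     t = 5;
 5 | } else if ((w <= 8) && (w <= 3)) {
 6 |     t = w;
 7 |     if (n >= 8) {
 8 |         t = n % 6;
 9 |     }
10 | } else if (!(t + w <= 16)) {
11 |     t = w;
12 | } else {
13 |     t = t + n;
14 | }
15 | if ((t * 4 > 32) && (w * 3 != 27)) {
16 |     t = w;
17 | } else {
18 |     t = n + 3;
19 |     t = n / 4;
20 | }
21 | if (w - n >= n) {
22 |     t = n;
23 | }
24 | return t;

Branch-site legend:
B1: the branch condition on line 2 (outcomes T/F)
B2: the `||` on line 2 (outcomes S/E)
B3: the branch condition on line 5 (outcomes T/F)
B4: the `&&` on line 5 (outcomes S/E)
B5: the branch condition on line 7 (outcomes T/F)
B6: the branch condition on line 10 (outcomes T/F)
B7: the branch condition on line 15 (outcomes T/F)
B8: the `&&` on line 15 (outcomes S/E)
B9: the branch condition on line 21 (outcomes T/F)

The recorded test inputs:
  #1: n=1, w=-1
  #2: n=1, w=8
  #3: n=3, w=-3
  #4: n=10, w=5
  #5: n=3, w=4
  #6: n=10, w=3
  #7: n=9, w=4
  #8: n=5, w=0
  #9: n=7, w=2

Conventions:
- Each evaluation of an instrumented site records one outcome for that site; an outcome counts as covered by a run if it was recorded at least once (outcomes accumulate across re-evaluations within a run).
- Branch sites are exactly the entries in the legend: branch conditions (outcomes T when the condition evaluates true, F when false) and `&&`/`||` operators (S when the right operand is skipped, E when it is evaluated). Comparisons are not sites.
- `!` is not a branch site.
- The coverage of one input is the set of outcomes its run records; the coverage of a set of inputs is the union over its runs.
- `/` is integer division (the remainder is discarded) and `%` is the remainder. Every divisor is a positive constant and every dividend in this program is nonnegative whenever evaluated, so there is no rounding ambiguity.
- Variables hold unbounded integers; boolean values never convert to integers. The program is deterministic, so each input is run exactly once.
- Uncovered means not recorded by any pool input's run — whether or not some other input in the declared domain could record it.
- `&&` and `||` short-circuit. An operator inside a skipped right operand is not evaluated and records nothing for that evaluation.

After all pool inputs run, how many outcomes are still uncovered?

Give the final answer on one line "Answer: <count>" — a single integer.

run #1 (n=1, w=-1) runs B2->S, B1->T, B8->S, B7->F, B9->F; records B1=T, B2=S, B7=F, B8=S, B9=F
run #2 (n=1, w=8) runs B2->S, B1->T, B8->S, B7->F, B9->T; records B1=T, B2=S, B7=F, B8=S, B9=T
run #3 (n=3, w=-3) runs B2->S, B1->T, B8->S, B7->F, B9->F; records B1=T, B2=S, B7=F, B8=S, B9=F
run #4 (n=10, w=5) runs B2->E, B1->F, B4->E, B3->F, B6->F, B8->E, B7->T, B9->F; records B1=F, B2=E, B3=F, B4=E, B6=F, B7=T, B8=E, B9=F
run #5 (n=3, w=4) runs B2->S, B1->T, B8->S, B7->F, B9->F; records B1=T, B2=S, B7=F, B8=S, B9=F
run #6 (n=10, w=3) runs B2->E, B1->F, B4->E, B3->T, B5->T, B8->S, B7->F, B9->F; records B1=F, B2=E, B3=T, B4=E, B5=T, B7=F, B8=S, B9=F
run #7 (n=9, w=4) runs B2->S, B1->T, B8->S, B7->F, B9->F; records B1=T, B2=S, B7=F, B8=S, B9=F
run #8 (n=5, w=0) runs B2->S, B1->T, B8->S, B7->F, B9->F; records B1=T, B2=S, B7=F, B8=S, B9=F
run #9 (n=7, w=2) runs B2->S, B1->T, B8->S, B7->F, B9->F; records B1=T, B2=S, B7=F, B8=S, B9=F
union over the pool: B1=T, B1=F, B2=S, B2=E, B3=T, B3=F, B4=E, B5=T, B6=F, B7=T, B7=F, B8=S, B8=E, B9=T, B9=F
uncovered (3 of 18): B4=S, B5=F, B6=T

Answer: 3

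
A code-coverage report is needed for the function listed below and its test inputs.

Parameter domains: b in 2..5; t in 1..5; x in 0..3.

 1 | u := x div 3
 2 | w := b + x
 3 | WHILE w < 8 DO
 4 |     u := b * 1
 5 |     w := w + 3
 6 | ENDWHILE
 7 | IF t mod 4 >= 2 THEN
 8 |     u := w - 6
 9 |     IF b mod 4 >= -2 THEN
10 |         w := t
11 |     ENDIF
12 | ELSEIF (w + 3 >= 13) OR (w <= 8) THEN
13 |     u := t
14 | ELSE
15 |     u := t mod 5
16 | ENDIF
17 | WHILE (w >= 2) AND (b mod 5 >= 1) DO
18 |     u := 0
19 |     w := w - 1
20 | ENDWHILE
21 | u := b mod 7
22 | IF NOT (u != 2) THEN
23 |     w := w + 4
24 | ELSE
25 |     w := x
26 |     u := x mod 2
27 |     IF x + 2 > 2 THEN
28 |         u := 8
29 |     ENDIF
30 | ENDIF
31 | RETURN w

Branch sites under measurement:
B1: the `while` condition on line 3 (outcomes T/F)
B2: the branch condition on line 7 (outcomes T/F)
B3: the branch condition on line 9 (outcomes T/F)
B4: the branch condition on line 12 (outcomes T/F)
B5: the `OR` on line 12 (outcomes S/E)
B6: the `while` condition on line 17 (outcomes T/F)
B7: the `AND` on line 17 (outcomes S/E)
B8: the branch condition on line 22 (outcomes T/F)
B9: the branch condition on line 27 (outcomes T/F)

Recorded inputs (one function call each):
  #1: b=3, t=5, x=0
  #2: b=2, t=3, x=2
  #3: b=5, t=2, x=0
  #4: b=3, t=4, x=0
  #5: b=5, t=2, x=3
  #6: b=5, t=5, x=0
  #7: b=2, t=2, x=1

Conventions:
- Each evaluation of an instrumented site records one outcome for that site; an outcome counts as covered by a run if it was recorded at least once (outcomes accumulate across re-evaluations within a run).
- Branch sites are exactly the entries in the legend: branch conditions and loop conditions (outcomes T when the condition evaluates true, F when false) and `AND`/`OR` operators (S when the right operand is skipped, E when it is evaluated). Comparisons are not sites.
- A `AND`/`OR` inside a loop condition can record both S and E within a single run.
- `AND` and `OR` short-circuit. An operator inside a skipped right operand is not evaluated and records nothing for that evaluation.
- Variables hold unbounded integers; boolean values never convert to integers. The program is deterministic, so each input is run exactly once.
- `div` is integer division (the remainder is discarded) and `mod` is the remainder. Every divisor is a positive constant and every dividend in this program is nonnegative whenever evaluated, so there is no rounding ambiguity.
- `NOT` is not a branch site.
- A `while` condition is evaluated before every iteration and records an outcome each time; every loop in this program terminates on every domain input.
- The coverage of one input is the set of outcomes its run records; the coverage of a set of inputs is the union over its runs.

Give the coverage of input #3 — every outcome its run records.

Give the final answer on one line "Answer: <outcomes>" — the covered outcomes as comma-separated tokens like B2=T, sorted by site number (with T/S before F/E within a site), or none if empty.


Tracing the run of input #3 (b=5, t=2, x=0):
  B1->T, B1->F, B2->T, B3->T, B7->E, B6->F, B8->F, B9->F
distinct outcomes covered: B1=T, B1=F, B2=T, B3=T, B6=F, B7=E, B8=F, B9=F
Answer: B1=T, B1=F, B2=T, B3=T, B6=F, B7=E, B8=F, B9=F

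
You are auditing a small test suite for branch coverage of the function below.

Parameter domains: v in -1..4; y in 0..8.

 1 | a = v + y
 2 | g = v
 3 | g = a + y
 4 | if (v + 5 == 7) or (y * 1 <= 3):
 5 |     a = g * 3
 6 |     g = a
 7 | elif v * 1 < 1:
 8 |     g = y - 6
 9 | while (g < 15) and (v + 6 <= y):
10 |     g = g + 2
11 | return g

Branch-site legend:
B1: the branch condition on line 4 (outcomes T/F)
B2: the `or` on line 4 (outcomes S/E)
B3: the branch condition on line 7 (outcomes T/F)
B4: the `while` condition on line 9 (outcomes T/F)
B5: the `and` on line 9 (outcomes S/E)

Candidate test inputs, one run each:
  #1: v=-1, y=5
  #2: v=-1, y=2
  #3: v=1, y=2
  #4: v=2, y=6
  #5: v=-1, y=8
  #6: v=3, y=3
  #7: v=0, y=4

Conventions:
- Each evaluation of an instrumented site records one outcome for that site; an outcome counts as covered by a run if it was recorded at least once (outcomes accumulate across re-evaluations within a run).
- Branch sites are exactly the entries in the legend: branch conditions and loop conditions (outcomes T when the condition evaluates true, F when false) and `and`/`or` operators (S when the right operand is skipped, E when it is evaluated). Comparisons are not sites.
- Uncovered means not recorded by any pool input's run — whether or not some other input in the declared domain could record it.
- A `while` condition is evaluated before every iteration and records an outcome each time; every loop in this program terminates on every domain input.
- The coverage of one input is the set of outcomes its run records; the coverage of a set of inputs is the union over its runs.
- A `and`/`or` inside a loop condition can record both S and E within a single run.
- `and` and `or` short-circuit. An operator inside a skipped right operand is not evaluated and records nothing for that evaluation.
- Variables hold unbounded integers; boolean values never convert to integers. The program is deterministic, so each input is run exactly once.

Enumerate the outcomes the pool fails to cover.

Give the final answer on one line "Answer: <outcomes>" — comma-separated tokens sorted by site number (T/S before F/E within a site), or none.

input #1 (v=-1, y=5): events B2->E, B1->F, B3->T, B5->E, B4->T, B5->E, B4->T, B5->E, B4->T, B5->E, B4->T, B5->E, B4->T, B5->E, ...; covers B1=F, B2=E, B3=T, B4=T, B4=F, B5=S, B5=E
input #2 (v=-1, y=2): events B2->E, B1->T, B5->E, B4->F; covers B1=T, B2=E, B4=F, B5=E
input #3 (v=1, y=2): events B2->E, B1->T, B5->S, B4->F; covers B1=T, B2=E, B4=F, B5=S
input #4 (v=2, y=6): events B2->S, B1->T, B5->S, B4->F; covers B1=T, B2=S, B4=F, B5=S
input #5 (v=-1, y=8): events B2->E, B1->F, B3->T, B5->E, B4->T, B5->E, B4->T, B5->E, B4->T, B5->E, B4->T, B5->E, B4->T, B5->E, ...; covers B1=F, B2=E, B3=T, B4=T, B4=F, B5=S, B5=E
input #6 (v=3, y=3): events B2->E, B1->T, B5->S, B4->F; covers B1=T, B2=E, B4=F, B5=S
input #7 (v=0, y=4): events B2->E, B1->F, B3->T, B5->E, B4->F; covers B1=F, B2=E, B3=T, B4=F, B5=E
union over the pool: B1=T, B1=F, B2=S, B2=E, B3=T, B4=T, B4=F, B5=S, B5=E
uncovered (1 of 10): B3=F

Answer: B3=F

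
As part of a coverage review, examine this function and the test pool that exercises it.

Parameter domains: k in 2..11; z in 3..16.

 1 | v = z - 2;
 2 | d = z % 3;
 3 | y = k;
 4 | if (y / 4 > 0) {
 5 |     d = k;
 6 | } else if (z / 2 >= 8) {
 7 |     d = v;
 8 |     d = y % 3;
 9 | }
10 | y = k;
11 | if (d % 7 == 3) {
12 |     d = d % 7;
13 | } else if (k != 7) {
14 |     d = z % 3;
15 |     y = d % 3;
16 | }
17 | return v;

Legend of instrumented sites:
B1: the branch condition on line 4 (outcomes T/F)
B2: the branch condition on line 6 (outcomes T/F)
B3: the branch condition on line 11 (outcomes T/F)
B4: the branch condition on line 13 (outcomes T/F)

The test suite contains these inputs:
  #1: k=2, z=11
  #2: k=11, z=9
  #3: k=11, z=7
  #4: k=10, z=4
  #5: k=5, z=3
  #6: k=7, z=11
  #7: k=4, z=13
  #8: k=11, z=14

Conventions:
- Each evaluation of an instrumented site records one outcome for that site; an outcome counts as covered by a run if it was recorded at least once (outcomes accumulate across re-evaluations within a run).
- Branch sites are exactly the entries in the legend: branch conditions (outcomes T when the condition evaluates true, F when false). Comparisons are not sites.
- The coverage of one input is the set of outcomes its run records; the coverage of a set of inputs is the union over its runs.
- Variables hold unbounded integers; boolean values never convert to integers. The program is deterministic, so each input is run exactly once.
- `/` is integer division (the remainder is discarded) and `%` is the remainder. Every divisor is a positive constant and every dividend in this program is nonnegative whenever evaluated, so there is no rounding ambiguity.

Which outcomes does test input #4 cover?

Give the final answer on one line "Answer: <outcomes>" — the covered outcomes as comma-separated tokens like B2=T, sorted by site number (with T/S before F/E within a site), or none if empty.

Event log for input #4 (k=10, z=4):
  B1->T, B3->T
as a set, this run covers: B1=T, B3=T

Answer: B1=T, B3=T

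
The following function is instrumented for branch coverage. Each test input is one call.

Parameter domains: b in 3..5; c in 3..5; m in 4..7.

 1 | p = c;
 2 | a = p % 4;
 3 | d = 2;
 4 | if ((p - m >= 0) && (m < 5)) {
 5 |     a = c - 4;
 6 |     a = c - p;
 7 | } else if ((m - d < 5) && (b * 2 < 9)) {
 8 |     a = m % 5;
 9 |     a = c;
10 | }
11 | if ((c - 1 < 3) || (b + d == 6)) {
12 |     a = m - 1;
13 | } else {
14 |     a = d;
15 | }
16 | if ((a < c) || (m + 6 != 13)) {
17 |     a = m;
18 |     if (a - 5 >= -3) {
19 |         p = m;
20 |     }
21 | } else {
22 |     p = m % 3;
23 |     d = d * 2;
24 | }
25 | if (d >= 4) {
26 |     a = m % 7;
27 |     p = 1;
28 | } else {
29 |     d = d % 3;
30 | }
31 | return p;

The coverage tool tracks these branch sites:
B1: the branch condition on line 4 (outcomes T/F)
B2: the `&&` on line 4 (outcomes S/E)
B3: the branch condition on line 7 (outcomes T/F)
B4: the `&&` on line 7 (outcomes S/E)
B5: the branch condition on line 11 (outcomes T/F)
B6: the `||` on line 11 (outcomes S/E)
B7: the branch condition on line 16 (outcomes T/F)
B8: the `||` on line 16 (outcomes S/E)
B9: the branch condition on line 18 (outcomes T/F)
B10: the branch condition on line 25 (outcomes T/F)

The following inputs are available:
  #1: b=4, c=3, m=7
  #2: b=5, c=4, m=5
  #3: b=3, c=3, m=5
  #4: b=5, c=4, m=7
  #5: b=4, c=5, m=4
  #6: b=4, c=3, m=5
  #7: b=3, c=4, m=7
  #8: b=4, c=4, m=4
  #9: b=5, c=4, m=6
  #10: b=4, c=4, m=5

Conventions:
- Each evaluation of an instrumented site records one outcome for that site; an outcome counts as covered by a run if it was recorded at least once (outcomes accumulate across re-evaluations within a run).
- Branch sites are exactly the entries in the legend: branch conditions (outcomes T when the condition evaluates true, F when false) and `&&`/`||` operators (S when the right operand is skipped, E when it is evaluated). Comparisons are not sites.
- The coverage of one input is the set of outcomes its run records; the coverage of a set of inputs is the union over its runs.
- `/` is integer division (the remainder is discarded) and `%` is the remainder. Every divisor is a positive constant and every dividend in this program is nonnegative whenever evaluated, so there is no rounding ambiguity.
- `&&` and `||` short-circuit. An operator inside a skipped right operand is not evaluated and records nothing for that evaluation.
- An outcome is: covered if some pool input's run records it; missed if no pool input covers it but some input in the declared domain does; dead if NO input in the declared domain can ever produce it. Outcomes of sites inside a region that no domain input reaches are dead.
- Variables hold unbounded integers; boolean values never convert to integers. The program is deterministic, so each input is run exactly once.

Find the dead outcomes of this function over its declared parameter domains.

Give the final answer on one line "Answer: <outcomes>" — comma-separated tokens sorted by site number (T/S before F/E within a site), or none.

exhaustive pass over the 36-input domain:
  B9=F: no domain input ever produces it -> dead
  reachable outcomes have witnesses, e.g. B1=T (e.g. b=3, c=4, m=4), B1=F (e.g. b=3, c=3, m=4), B2=S (e.g. b=3, c=3, m=4), B2=E (e.g. b=3, c=4, m=4)

Answer: B9=F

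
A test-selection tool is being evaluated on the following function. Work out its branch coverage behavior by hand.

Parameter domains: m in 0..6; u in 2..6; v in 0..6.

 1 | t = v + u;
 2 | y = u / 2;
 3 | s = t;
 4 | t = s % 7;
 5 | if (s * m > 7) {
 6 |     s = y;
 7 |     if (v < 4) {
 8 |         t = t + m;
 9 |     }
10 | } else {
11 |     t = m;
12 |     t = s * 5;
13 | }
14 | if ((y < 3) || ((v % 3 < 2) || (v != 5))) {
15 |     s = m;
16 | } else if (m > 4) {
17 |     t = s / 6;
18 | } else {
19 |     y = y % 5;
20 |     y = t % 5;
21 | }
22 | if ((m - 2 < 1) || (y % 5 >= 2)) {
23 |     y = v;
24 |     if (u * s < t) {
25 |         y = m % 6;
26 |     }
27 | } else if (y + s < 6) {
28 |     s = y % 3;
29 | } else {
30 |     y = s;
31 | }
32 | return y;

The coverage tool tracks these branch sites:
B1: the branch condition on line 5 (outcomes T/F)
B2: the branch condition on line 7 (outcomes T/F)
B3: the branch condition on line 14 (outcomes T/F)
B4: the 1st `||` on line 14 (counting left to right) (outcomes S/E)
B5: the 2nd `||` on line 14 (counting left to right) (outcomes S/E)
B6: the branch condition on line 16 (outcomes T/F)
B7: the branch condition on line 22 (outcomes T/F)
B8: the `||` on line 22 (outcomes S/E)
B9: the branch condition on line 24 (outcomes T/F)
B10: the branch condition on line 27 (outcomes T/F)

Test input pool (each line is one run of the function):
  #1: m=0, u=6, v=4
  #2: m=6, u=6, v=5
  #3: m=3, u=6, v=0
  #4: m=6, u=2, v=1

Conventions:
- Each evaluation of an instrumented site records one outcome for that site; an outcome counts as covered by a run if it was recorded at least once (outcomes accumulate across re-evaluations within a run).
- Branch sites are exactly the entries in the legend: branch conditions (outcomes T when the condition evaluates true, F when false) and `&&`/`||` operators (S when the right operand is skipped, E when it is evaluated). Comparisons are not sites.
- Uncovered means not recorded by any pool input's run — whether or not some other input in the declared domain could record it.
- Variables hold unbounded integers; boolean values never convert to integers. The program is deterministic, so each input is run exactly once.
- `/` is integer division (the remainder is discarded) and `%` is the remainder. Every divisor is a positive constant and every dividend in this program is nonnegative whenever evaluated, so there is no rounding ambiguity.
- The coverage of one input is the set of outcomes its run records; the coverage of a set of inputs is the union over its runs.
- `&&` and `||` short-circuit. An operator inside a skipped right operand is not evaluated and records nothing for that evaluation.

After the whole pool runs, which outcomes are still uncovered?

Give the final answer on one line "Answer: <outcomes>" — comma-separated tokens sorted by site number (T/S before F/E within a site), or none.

test 1 (m=0, u=6, v=4) fires B1->F, B4->E, B5->S, B3->T, B8->S, B7->T, B9->T; hits B1=F, B3=T, B4=E, B5=S, B7=T, B8=S, B9=T
test 2 (m=6, u=6, v=5) fires B1->T, B2->F, B4->E, B5->E, B3->F, B6->T, B8->E, B7->T, B9->F; hits B1=T, B2=F, B3=F, B4=E, B5=E, B6=T, B7=T, B8=E, B9=F
test 3 (m=3, u=6, v=0) fires B1->T, B2->T, B4->E, B5->S, B3->T, B8->E, B7->T, B9->F; hits B1=T, B2=T, B3=T, B4=E, B5=S, B7=T, B8=E, B9=F
test 4 (m=6, u=2, v=1) fires B1->T, B2->T, B4->S, B3->T, B8->E, B7->F, B10->F; hits B1=T, B2=T, B3=T, B4=S, B7=F, B8=E, B10=F
union over the pool: B1=T, B1=F, B2=T, B2=F, B3=T, B3=F, B4=S, B4=E, B5=S, B5=E, B6=T, B7=T, B7=F, B8=S, B8=E, B9=T, B9=F, B10=F
uncovered (2 of 20): B6=F, B10=T

Answer: B6=F, B10=T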